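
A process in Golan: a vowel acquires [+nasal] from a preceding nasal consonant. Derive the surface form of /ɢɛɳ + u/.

[ɢɛɳũ]

The vowel /u/ is adjacent to the preceding nasal /ɳ/, so it acquires [+nasal] and surfaces as [ũ].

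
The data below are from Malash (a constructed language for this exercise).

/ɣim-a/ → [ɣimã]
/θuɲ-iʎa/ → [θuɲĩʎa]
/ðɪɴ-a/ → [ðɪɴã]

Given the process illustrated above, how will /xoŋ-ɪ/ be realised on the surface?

The data show progressive nasality assimilation (vowel nasalisation): /a/ → [ã] after /m/; /i/ → [ĩ] after /ɲ/; /a/ → [ã] after /ɴ/ — a vowel is nasalised by an immediately preceding nasal consonant.
/ɪ/ sits next to the nasal /ŋ/ and is therefore nasalised to [ɪ̃].

[xoŋɪ̃]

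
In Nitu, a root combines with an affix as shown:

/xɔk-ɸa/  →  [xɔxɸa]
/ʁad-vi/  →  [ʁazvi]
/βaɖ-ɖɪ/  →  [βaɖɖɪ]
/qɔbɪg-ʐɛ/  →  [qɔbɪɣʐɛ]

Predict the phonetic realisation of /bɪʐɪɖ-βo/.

The data show regressive manner assimilation: /k/ → [x] before /ɸ/; /d/ → [z] before /v/; /g/ → [ɣ] before /ʐ/. In each pair only manner changes, matching the following consonant, while place and voice stay constant.
Nothing changes in [βaɖɖɪ]: there the adjacent consonants already agree in manner (/ɖ/ and /ɖ/ are both stops), so this form is consistent with the same rule.
/ɖ/ is a voiced retroflex stop. The following trigger /β/ is a fricative, so /ɖ/ must become a fricative as well.
Changing only its manner to fricative gives [ʐ] — the voiced retroflex fricative.

[bɪʐɪʐβo]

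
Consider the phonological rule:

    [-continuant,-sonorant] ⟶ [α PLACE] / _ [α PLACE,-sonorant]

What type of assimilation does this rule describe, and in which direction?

regressive place assimilation

The rule copies the place features (abbreviated [PLACE]) from the environment onto the target, so the assimilating feature is place.
The conditioning segment sits to the right of the focus bar, meaning the trigger follows the segment that changes — regressive assimilation.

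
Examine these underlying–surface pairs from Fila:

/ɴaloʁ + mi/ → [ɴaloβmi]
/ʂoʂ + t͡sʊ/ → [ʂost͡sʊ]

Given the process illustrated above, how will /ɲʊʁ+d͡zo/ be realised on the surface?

The data show regressive place assimilation: /ʁ/ → [β] before /m/; /ʂ/ → [s] before /t͡s/. In each pair only place changes, matching the following consonant, while manner and voice stay constant.
The rule targets /ʁ/ (voiced uvular fricative), which sits before the trigger /d͡z/ (alveolar).
The voiced alveolar fricative is [z], so /ʁ/ → [z].

[ɲʊzd͡zo]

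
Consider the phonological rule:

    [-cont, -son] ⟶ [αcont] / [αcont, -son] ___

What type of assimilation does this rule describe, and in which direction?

The shared variable α links the value of [cont] on the target to that of the neighbouring obstruent. [cont] distinguishes stops from fricatives — a manner-of-articulation feature — so this is manner assimilation.
Since the environment is written before the underscore, the trigger precedes the target; the direction is progressive.

progressive manner assimilation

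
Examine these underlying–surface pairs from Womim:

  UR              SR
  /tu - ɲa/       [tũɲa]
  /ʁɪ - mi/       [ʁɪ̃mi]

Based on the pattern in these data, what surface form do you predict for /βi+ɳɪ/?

[βĩɳɪ]

The data show regressive nasality assimilation (vowel nasalisation): /u/ → [ũ] before /ɲ/; /ɪ/ → [ɪ̃] before /m/ — a vowel is nasalised by an immediately following nasal consonant.
/i/ sits next to the nasal /ɳ/ and is therefore nasalised to [ĩ].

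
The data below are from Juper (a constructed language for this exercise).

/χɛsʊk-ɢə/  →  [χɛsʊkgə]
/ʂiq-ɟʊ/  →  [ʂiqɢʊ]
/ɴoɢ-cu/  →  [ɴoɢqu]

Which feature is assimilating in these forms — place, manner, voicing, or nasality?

place

The segment that alternates is /ɢ/, which surfaces as [g] when adjacent to /k/.
/ɢ/ is uvular while /k/ is velar; the output [g] is velar, matching the trigger — so the feature that spreads is place.
The other alternating forms pattern the same way: /ɟ/ → [ɢ] after /q/ (palatal → uvular, matching uvular); /c/ → [q] after /ɢ/ (palatal → uvular, matching uvular) — only place changes, and always toward the preceding segment.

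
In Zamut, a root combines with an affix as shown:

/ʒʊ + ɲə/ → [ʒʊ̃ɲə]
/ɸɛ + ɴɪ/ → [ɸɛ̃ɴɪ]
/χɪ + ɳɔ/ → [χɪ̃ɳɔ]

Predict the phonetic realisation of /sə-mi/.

[sə̃mi]

The data show regressive nasality assimilation (vowel nasalisation): /ʊ/ → [ʊ̃] before /ɲ/; /ɛ/ → [ɛ̃] before /ɴ/; /ɪ/ → [ɪ̃] before /ɳ/ — a vowel is nasalised by an immediately following nasal consonant.
The vowel /ə/ is adjacent to the following nasal /m/, so it acquires [+nasal] and surfaces as [ə̃].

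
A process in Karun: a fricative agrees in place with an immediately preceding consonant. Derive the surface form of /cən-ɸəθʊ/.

/ɸ/ is a voiceless bilabial fricative. The preceding trigger /n/ is alveolar, so /ɸ/ must become alveolar as well.
A voiceless alveolar fricative is [s], so the surface segment is [s].

[cənsəθʊ]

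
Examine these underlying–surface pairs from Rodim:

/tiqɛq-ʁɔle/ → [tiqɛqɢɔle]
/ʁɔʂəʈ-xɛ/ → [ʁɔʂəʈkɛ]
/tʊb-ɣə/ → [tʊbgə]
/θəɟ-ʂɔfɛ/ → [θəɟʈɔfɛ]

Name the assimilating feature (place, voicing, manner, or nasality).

The segment that alternates is /ʁ/, which surfaces as [ɢ] when adjacent to /q/.
The change fricative → stop matches the manner of the preceding /q/, identifying this as manner assimilation.
The same holds elsewhere in the data: /x/ → [k] after /ʈ/ (fricative → stop, matching a stop); /ɣ/ → [g] after /b/ (fricative → stop, matching a stop); /ʂ/ → [ʈ] after /ɟ/ (fricative → stop, matching a stop) — only manner changes, and always toward the preceding segment.

manner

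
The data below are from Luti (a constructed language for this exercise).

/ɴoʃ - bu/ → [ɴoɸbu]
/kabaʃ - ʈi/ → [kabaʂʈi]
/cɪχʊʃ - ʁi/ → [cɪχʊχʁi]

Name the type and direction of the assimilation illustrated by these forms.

regressive place assimilation

The segment that alternates is /ʃ/, which surfaces as [ɸ] when adjacent to /b/.
/ʃ/ is postalveolar while /b/ is bilabial; the output [ɸ] is bilabial, matching the trigger — so the feature that spreads is place.
Manner and voice are unchanged, so the assimilation is partial, not total.
Checking the remaining alternations: /ʃ/ → [ʂ] before /ʈ/ (postalveolar → retroflex, matching retroflex); /ʃ/ → [χ] before /ʁ/ (postalveolar → uvular, matching uvular) — only place changes, and always toward the following segment.
Since the segment that changes precedes the conditioning segment, the assimilation is regressive.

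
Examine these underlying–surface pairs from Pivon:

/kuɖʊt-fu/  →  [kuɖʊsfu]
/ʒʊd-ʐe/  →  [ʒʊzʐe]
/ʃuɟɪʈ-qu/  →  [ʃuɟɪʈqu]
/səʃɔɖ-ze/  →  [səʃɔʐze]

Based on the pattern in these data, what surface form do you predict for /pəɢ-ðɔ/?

[pəʁðɔ]

The data show regressive manner assimilation: /t/ → [s] before /f/; /d/ → [z] before /ʐ/; /ɖ/ → [ʐ] before /z/. In each pair only manner changes, matching the following consonant, while place and voice stay constant.
No alternation appears in [ʃuɟɪʈqu]: there the adjacent consonants already agree in manner (/ʈ/ and /q/ are both stops), so this form is consistent with the same rule.
/ɢ/ is a voiced uvular stop. The following trigger /ð/ is a fricative, so /ɢ/ must become a fricative as well.
Changing only its manner to fricative gives [ʁ] — the voiced uvular fricative.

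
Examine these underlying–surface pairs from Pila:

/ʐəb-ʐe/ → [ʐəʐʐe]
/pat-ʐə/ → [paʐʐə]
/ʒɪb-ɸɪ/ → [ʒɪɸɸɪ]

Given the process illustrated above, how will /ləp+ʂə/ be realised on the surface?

The data show regressive total assimilation (/b/ → [ʐ] before /ʐ/; /t/ → [ʐ] before /ʐ/; /b/ → [ɸ] before /ɸ/): in every case the target segment becomes identical to its following neighbour, copying more than a single feature.
/p/ is the segment targeted by the rule; it sits immediately before /ʂ/, so it assimilates completely and surfaces as [ʂ].

[ləʂʂə]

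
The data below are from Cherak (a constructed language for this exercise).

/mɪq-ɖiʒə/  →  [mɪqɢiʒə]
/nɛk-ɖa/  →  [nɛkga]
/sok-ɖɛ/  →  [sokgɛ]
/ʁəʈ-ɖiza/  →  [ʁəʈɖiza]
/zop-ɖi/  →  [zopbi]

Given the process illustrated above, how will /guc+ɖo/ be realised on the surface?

[gucɟo]

The data show progressive place assimilation: /ɖ/ → [ɢ] after /q/; /ɖ/ → [g] after /k/; /ɖ/ → [b] after /p/. In each pair only place changes, matching the preceding consonant, while manner and voice stay constant.
Nothing changes in [ʁəʈɖiza]: there the adjacent consonants already agree in place (/ɖ/ and /ʈ/ are both retroflex), so this form is consistent with the same rule.
The rule targets /ɖ/ (voiced retroflex stop), which sits after the trigger /c/ (palatal).
The voiced palatal stop is [ɟ], so /ɖ/ → [ɟ].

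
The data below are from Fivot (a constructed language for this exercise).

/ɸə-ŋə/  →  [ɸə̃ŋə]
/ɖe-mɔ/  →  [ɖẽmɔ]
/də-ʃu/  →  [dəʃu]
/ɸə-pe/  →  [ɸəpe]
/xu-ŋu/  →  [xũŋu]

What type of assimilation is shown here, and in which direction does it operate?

regressive nasality assimilation (vowel nasalisation)

The vowel /ə/ surfaces as nasalised [ə̃] next to the following nasal /ŋ/ — it has acquired the [+nasal] feature of its neighbour.
The other forms show the same pattern: /e/ → [ẽ] before /m/; /u/ → [ũ] before /ŋ/ — each time a vowel is nasalised next to a following nasal.
No change occurs in [dəʃu], [ɸəpe] because the vowel at the boundary is adjacent to an oral consonant, not a nasal (/ə/ next to /ʃ/; /ə/ next to /p/).
Because the conditioning nasal is to the right of the vowel that changes, the process is regressive (anticipatory).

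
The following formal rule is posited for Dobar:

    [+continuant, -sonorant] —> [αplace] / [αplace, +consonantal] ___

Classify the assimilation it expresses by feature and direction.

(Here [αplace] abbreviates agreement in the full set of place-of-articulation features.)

progressive place assimilation

The rule copies the place features (abbreviated [place]) from the environment onto the target, so the assimilating feature is place.
Since the environment is written before the underscore, the trigger precedes the target; the direction is progressive.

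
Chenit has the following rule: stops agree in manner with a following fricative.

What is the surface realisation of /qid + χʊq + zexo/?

[qizχʊχzexo]

/d/ is a voiced alveolar stop. The following trigger /χ/ is a fricative, so /d/ must become a fricative as well.
A voiced alveolar fricative is [z], so the surface segment is [z].
At the second juncture, /q/ likewise becomes [χ] adjacent to /z/.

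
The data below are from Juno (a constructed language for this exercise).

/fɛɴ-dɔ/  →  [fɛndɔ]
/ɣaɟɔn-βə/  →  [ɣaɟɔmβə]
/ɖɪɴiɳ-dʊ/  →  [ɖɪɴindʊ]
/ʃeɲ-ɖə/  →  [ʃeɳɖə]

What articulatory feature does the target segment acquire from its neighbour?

The segment that alternates is /ɴ/, which surfaces as [n] when adjacent to /d/.
/ɴ/ is uvular while /d/ is alveolar; the output [n] is alveolar, matching the trigger — so the feature that spreads is place.
The same holds elsewhere in the data: /n/ → [m] before /β/ (alveolar → bilabial, matching bilabial); /ɳ/ → [n] before /d/ (retroflex → alveolar, matching alveolar); /ɲ/ → [ɳ] before /ɖ/ (palatal → retroflex, matching retroflex) — only place changes, and always toward the following segment.

place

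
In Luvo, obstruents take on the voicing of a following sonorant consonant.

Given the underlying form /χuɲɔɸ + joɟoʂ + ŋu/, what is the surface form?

[χuɲɔβjoɟoʐŋu]

/ɸ/ is a voiceless bilabial fricative. The following trigger /j/ is voiced, so /ɸ/ must become voiced as well.
Changing only its voicing to voiced gives [β] — the voiced bilabial fricative.
At the second juncture, /ʂ/ likewise becomes [ʐ] adjacent to /ŋ/.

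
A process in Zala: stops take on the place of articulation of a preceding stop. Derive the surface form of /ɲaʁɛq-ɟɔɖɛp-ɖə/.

/ɟ/ is a voiced palatal stop. The preceding trigger /q/ is uvular, so /ɟ/ must become uvular as well.
A voiced uvular stop is [ɢ], so the surface segment is [ɢ].
The same rule applies at the second boundary: /ɖ/ → [b] next to /p/.

[ɲaʁɛqɢɔɖɛpbə]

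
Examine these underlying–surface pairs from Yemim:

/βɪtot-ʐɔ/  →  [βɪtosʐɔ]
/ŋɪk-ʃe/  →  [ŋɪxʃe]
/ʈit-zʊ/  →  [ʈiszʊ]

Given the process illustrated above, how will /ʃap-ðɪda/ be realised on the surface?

The data show regressive manner assimilation: /t/ → [s] before /ʐ/; /k/ → [x] before /ʃ/; /t/ → [s] before /z/. In each pair only manner changes, matching the following consonant, while place and voice stay constant.
/p/ is a voiceless bilabial stop. The following trigger /ð/ is a fricative, so /p/ must become a fricative as well.
A voiceless bilabial fricative is [ɸ], so the surface segment is [ɸ].

[ʃaɸðɪda]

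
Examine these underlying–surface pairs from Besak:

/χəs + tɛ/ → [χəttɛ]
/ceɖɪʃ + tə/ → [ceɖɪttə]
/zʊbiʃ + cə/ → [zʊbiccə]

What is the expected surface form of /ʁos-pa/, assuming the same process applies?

[ʁoppa]

The data show regressive total assimilation (/s/ → [t] before /t/; /ʃ/ → [t] before /t/; /ʃ/ → [c] before /c/): in every case the target segment becomes identical to its following neighbour, copying more than a single feature.
/s/ is the segment targeted by the rule; it sits immediately before /p/, so it assimilates completely and surfaces as [p].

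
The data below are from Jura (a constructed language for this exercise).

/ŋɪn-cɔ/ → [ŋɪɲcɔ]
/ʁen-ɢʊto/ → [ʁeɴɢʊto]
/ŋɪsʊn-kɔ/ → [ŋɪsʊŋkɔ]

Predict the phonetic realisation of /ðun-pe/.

[ðumpe]

The data show regressive place assimilation: /n/ → [ɲ] before /c/; /n/ → [ɴ] before /ɢ/; /n/ → [ŋ] before /k/. In each pair only place changes, matching the following consonant, while manner and voice stay constant.
/n/ is a voiced alveolar nasal. The following trigger /p/ is bilabial, so /n/ must become bilabial as well.
A voiced bilabial nasal is [m], so the surface segment is [m].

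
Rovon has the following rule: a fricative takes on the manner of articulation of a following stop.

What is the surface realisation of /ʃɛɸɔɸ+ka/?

The rule targets /ɸ/ (voiceless bilabial fricative), which sits before the trigger /k/ (stop).
A voiceless bilabial stop is [p], so the surface segment is [p].

[ʃɛɸɔpka]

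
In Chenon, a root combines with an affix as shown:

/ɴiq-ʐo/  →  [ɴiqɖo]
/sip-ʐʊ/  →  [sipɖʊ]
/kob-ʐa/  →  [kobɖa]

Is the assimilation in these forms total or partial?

Underlying /ʐ/ is realised as [ɖ] next to /q/; /q/ itself does not change.
/ʐ/ is a fricative while /q/ is a stop; the output [ɖ] is a stop, matching the trigger — so the feature that spreads is manner.
Place and voice are unchanged, so the assimilation is partial, not total.
Checking the remaining alternations: /ʐ/ → [ɖ] after /p/ (fricative → stop, matching a stop); /ʐ/ → [ɖ] after /b/ (fricative → stop, matching a stop) — only manner changes, and always toward the preceding segment.

partial assimilation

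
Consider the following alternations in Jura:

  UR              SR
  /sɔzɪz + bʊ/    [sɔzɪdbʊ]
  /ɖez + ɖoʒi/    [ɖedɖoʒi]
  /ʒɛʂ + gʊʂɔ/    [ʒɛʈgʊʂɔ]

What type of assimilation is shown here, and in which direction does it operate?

regressive manner assimilation

The segment that alternates is /z/, which surfaces as [d] when adjacent to /b/.
The change fricative → stop matches the manner of the following /b/, identifying this as manner assimilation.
Place and voice are unchanged, so the assimilation is partial, not total.
Checking the remaining alternations: /z/ → [d] before /ɖ/ (fricative → stop, matching a stop); /ʂ/ → [ʈ] before /g/ (fricative → stop, matching a stop) — only manner changes, and always toward the following segment.
The trigger is the following segment, so the direction is regressive (anticipatory).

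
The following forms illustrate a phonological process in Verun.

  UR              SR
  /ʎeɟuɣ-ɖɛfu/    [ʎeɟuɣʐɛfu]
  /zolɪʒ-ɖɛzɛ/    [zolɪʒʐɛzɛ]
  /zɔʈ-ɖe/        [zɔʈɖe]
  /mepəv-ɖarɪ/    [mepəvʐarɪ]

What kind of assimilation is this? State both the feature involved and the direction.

Comparing underlying and surface forms, /ɖ/ → [ʐ] is the alternation; the neighbouring /ɣ/ is constant.
/ɖ/ is a stop while /ɣ/ is a fricative; the output [ʐ] is a fricative, matching the trigger — so the feature that spreads is manner.
Place and voice are unchanged, so the assimilation is partial, not total.
Checking the remaining alternations: /ɖ/ → [ʐ] after /ʒ/ (stop → fricative, matching a fricative); /ɖ/ → [ʐ] after /v/ (stop → fricative, matching a fricative) — only manner changes, and always toward the preceding segment.
Nothing changes in [zɔʈɖe]: there the adjacent consonants already agree in manner (/ɖ/ and /ʈ/ are both stops), so this form is consistent with the same rule.
Since the segment that changes follows the conditioning segment, the assimilation is progressive.

progressive manner assimilation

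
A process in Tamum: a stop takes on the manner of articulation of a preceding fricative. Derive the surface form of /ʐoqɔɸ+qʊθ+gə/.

[ʐoqɔɸχʊθɣə]

The rule targets /q/ (voiceless uvular stop), which sits after the trigger /ɸ/ (fricative).
The voiceless uvular fricative is [χ], so /q/ → [χ].
The same rule applies at the second boundary: /g/ → [ɣ] next to /θ/.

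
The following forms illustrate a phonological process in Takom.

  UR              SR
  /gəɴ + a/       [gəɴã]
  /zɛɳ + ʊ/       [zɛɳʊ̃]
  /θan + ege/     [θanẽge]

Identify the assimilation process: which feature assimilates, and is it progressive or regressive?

progressive nasality assimilation (vowel nasalisation)

The vowel /a/ surfaces as nasalised [ã] next to the preceding nasal /ɴ/ — it has acquired the [+nasal] feature of its neighbour.
Likewise in the remaining data: /ʊ/ → [ʊ̃] after /ɳ/; /e/ → [ẽ] after /n/ — each time a vowel is nasalised next to a preceding nasal.
Because the conditioning nasal is to the left of the vowel that changes, the process is progressive (perseverative).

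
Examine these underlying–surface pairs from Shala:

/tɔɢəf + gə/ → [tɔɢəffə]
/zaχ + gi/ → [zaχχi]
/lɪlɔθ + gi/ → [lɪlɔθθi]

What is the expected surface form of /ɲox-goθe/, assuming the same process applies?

[ɲoxxoθe]

The data show progressive total assimilation (/g/ → [f] after /f/; /g/ → [χ] after /χ/; /g/ → [θ] after /θ/): in every case the target segment becomes identical to its preceding neighbour, copying more than a single feature.
/g/ is the segment targeted by the rule; it sits immediately after /x/, so it assimilates completely and surfaces as [x].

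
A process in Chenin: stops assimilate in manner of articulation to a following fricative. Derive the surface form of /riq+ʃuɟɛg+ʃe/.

The rule targets /q/ (voiceless uvular stop), which sits before the trigger /ʃ/ (fricative).
The voiceless uvular fricative is [χ], so /q/ → [χ].
The same rule applies at the second boundary: /g/ → [ɣ] next to /ʃ/.

[riχʃuɟɛɣʃe]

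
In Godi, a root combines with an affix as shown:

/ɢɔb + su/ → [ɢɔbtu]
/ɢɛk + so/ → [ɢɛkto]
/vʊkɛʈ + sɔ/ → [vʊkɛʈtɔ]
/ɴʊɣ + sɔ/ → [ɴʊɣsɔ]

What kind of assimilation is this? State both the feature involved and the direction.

The segment that alternates is /s/, which surfaces as [t] when adjacent to /b/.
/s/ is a fricative while /b/ is a stop; the output [t] is a stop, matching the trigger — so the feature that spreads is manner.
Place and voice are unchanged, so the assimilation is partial, not total.
The other alternating forms pattern the same way: /s/ → [t] after /k/ (fricative → stop, matching a stop); /s/ → [t] after /ʈ/ (fricative → stop, matching a stop) — only manner changes, and always toward the preceding segment.
No alternation appears in [ɴʊɣsɔ]: there the adjacent consonants already agree in manner (/s/ and /ɣ/ are both fricatives), so this form is consistent with the same rule.
The trigger is the preceding segment, so the direction is progressive (perseverative).

progressive manner assimilation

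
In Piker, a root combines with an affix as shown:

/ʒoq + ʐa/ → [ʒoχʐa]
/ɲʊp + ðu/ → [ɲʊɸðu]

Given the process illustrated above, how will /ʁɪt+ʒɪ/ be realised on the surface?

The data show regressive manner assimilation: /q/ → [χ] before /ʐ/; /p/ → [ɸ] before /ð/. In each pair only manner changes, matching the following consonant, while place and voice stay constant.
/t/ is a voiceless alveolar stop. The following trigger /ʒ/ is a fricative, so /t/ must become a fricative as well.
The voiceless alveolar fricative is [s], so /t/ → [s].

[ʁɪsʒɪ]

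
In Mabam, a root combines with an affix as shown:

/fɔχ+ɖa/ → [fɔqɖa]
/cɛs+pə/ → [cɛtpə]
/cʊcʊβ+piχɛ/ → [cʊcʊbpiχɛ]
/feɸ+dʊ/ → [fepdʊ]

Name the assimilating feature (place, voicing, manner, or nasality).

Underlying /χ/ is realised as [q] next to /ɖ/; /ɖ/ itself does not change.
/χ/ is a fricative while /ɖ/ is a stop; the output [q] is a stop, matching the trigger — so the feature that spreads is manner.
Checking the remaining alternations: /s/ → [t] before /p/ (fricative → stop, matching a stop); /β/ → [b] before /p/ (fricative → stop, matching a stop); /ɸ/ → [p] before /d/ (fricative → stop, matching a stop) — only manner changes, and always toward the following segment.

manner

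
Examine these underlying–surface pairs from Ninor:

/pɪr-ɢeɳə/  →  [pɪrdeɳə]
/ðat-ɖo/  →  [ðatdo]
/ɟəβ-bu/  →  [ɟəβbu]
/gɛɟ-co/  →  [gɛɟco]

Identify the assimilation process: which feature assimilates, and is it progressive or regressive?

progressive place assimilation

Underlying /ɢ/ is realised as [d] next to /r/; /r/ itself does not change.
/ɢ/ is uvular while /r/ is alveolar; the output [d] is alveolar, matching the trigger — so the feature that spreads is place.
Manner and voice are unchanged, so the assimilation is partial, not total.
The same holds elsewhere in the data: /ɖ/ → [d] after /t/ (retroflex → alveolar, matching alveolar) — only place changes, and always toward the preceding segment.
No alternation appears in [ɟəβbu], [gɛɟco]: there the adjacent consonants already agree in place (/b/ and /β/ are both bilabial; /c/ and /ɟ/ are both palatal), so these forms are consistent with the same rule.
The trigger is the preceding segment, so the direction is progressive (perseverative).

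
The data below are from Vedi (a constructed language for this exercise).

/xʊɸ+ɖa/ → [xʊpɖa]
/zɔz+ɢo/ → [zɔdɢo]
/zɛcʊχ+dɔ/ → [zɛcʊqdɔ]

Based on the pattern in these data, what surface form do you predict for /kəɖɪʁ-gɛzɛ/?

[kəɖɪɢgɛzɛ]

The data show regressive manner assimilation: /ɸ/ → [p] before /ɖ/; /z/ → [d] before /ɢ/; /χ/ → [q] before /d/. In each pair only manner changes, matching the following consonant, while place and voice stay constant.
/ʁ/ is a voiced uvular fricative. The following trigger /g/ is a stop, so /ʁ/ must become a stop as well.
A voiced uvular stop is [ɢ], so the surface segment is [ɢ].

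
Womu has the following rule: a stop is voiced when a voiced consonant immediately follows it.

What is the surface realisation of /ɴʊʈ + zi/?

/ʈ/ is a voiceless retroflex stop. The following trigger /z/ is voiced, so /ʈ/ must become voiced as well.
A voiced retroflex stop is [ɖ], so the surface segment is [ɖ].

[ɴʊɖzi]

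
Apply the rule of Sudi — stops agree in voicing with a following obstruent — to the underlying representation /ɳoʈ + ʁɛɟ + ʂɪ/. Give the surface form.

/ʈ/ is a voiceless retroflex stop. The following trigger /ʁ/ is voiced, so /ʈ/ must become voiced as well.
A voiced retroflex stop is [ɖ], so the surface segment is [ɖ].
At the second juncture, /ɟ/ likewise becomes [c] adjacent to /ʂ/.

[ɳoɖʁɛcʂɪ]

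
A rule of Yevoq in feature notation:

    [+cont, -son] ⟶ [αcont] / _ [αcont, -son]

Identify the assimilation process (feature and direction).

regressive manner assimilation

The rule copies [cont] (continuancy) from the environment onto the target fricatives; since [±cont] encodes the stop/fricative manner contrast, the assimilating dimension is manner.
The conditioning segment sits to the right of the focus bar, meaning the trigger follows the segment that changes — regressive assimilation.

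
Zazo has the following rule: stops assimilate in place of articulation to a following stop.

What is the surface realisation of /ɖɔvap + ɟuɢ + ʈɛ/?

[ɖɔvacɟuɖʈɛ]

/p/ is a voiceless bilabial stop. The following trigger /ɟ/ is palatal, so /p/ must become palatal as well.
The voiceless palatal stop is [c], so /p/ → [c].
At the second juncture, /ɢ/ likewise becomes [ɖ] adjacent to /ʈ/.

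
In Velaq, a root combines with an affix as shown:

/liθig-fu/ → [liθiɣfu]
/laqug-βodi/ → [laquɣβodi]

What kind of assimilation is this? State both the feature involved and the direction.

regressive manner assimilation

The segment that alternates is /g/, which surfaces as [ɣ] when adjacent to /f/.
/g/ is a stop while /f/ is a fricative; the output [ɣ] is a fricative, matching the trigger — so the feature that spreads is manner.
Place and voice are unchanged, so the assimilation is partial, not total.
The other alternating form patterns the same way: /g/ → [ɣ] before /β/ (stop → fricative, matching a fricative) — only manner changes, and always toward the following segment.
Since the segment that changes precedes the conditioning segment, the assimilation is regressive.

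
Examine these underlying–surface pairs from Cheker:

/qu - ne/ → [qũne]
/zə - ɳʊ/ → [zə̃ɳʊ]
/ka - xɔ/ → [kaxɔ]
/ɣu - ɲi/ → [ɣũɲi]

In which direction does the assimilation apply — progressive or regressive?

The vowel /u/ surfaces as nasalised [ũ] next to the following nasal /n/ — it has acquired the [+nasal] feature of its neighbour.
Likewise in the remaining data: /ə/ → [ə̃] before /ɳ/; /u/ → [ũ] before /ɲ/ — each time a vowel is nasalised next to a following nasal.
No change occurs in [kaxɔ] because the vowel at the boundary is adjacent to an oral consonant, not a nasal (/a/ next to /x/).
Because the conditioning nasal is to the right of the vowel that changes, the process is regressive (anticipatory).

regressive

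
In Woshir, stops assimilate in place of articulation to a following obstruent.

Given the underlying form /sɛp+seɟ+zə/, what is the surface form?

The rule targets /p/ (voiceless bilabial stop), which sits before the trigger /s/ (alveolar).
Changing only its place to alveolar gives [t] — the voiceless alveolar stop.
At the second juncture, /ɟ/ likewise becomes [d] adjacent to /z/.

[sɛtsedzə]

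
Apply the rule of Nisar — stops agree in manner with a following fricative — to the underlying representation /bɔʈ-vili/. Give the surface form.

The rule targets /ʈ/ (voiceless retroflex stop), which sits before the trigger /v/ (fricative).
Changing only its manner to fricative gives [ʂ] — the voiceless retroflex fricative.

[bɔʂvili]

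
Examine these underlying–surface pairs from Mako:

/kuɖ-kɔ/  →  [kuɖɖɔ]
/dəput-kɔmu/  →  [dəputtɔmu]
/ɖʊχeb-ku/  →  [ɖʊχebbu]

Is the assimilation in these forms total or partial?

total assimilation

Underlying /k/ is realised as [ɖ] next to /ɖ/; /ɖ/ itself does not change.
The output [ɖ] is identical to the trigger /ɖ/ — every feature (place, manner, voicing) has been copied — so this is total assimilation.
The other forms behave the same way: /k/ → [t] after /t/; /k/ → [b] after /b/ — in each case the output is a copy of the preceding consonant.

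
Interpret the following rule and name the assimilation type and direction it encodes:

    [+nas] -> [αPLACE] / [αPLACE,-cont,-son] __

The rule copies the place features (abbreviated [PLACE]) from the environment onto the target, so the assimilating feature is place.
Since the environment is written before the underscore, the trigger precedes the target; the direction is progressive.

progressive place assimilation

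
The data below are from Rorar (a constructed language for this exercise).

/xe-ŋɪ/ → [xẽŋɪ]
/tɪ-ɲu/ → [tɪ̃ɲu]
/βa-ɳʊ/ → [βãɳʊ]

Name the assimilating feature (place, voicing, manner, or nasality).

nasality

The vowel /e/ surfaces as nasalised [ẽ] next to the following nasal /ŋ/ — it has acquired the [+nasal] feature of its neighbour.
Likewise in the remaining data: /ɪ/ → [ɪ̃] before /ɲ/; /a/ → [ã] before /ɳ/ — each time a vowel is nasalised next to a following nasal.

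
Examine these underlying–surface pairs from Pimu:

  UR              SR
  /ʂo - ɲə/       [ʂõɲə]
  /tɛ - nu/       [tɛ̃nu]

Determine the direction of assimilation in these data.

regressive

The vowel /o/ surfaces as nasalised [õ] next to the following nasal /ɲ/ — it has acquired the [+nasal] feature of its neighbour.
Likewise in the remaining data: /ɛ/ → [ɛ̃] before /n/ — each time a vowel is nasalised next to a following nasal.
Because the conditioning nasal is to the right of the vowel that changes, the process is regressive (anticipatory).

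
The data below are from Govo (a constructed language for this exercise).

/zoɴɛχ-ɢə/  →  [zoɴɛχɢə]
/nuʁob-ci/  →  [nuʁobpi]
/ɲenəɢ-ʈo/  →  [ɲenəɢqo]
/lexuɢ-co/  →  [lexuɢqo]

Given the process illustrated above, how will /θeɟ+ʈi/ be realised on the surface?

[θeɟci]

The data show progressive place assimilation: /c/ → [p] after /b/; /ʈ/ → [q] after /ɢ/; /c/ → [q] after /ɢ/. In each pair only place changes, matching the preceding consonant, while manner and voice stay constant.
Nothing changes in [zoɴɛχɢə]: there the adjacent consonants already agree in place (/ɢ/ and /χ/ are both uvular), so this form is consistent with the same rule.
/ʈ/ is a voiceless retroflex stop. The preceding trigger /ɟ/ is palatal, so /ʈ/ must become palatal as well.
A voiceless palatal stop is [c], so the surface segment is [c].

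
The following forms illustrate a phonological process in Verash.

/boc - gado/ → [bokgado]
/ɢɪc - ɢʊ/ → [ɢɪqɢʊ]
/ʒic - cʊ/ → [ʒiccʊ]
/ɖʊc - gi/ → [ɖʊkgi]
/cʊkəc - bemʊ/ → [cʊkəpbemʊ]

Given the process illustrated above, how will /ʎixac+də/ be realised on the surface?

[ʎixatdə]

The data show regressive place assimilation: /c/ → [k] before /g/; /c/ → [q] before /ɢ/; /c/ → [p] before /b/. In each pair only place changes, matching the following consonant, while manner and voice stay constant.
Nothing changes in [ʒiccʊ]: there the adjacent consonants already agree in place (/c/ and /c/ are both palatal), so this form is consistent with the same rule.
/c/ is a voiceless palatal stop. The following trigger /d/ is alveolar, so /c/ must become alveolar as well.
A voiceless alveolar stop is [t], so the surface segment is [t].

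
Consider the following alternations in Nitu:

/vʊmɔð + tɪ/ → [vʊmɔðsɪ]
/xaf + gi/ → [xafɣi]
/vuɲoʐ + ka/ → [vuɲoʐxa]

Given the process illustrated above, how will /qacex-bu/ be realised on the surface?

[qacexβu]

The data show progressive manner assimilation: /t/ → [s] after /ð/; /g/ → [ɣ] after /f/; /k/ → [x] after /ʐ/. In each pair only manner changes, matching the preceding consonant, while place and voice stay constant.
/b/ is a voiced bilabial stop. The preceding trigger /x/ is a fricative, so /b/ must become a fricative as well.
A voiced bilabial fricative is [β], so the surface segment is [β].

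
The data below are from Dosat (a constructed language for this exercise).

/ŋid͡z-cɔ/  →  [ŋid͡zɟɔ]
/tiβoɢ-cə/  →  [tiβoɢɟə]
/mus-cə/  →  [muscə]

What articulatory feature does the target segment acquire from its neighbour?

The segment that alternates is /c/, which surfaces as [ɟ] when adjacent to /d͡z/.
/c/ is voiceless while /d͡z/ is voiced; the output [ɟ] is voiced, matching the trigger — so the feature that spreads is voicing.
The same holds elsewhere in the data: /c/ → [ɟ] after /ɢ/ (voiceless → voiced, matching voiced) — only voicing changes, and always toward the preceding segment.
Nothing changes in [muscə]: there the adjacent consonants already agree in voicing (/c/ and /s/ are both voiceless), so this form is consistent with the same rule.

voicing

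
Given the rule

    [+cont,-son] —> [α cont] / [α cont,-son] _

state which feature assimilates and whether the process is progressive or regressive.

The rule copies [cont] (continuancy) from the environment onto the target fricatives; since [±cont] encodes the stop/fricative manner contrast, the assimilating dimension is manner.
Since the environment is written before the underscore, the trigger precedes the target; the direction is progressive.

progressive manner assimilation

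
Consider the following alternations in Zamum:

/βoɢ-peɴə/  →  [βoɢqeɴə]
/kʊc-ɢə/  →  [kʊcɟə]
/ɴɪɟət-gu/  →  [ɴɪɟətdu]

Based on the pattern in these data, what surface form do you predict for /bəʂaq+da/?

The data show progressive place assimilation: /p/ → [q] after /ɢ/; /ɢ/ → [ɟ] after /c/; /g/ → [d] after /t/. In each pair only place changes, matching the preceding consonant, while manner and voice stay constant.
The rule targets /d/ (voiced alveolar stop), which sits after the trigger /q/ (uvular).
Changing only its place to uvular gives [ɢ] — the voiced uvular stop.

[bəʂaqɢa]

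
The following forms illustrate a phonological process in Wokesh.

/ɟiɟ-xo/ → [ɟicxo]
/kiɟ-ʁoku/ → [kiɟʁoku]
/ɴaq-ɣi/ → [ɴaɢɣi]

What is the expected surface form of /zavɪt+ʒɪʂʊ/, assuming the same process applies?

[zavɪdʒɪʂʊ]

The data show regressive voicing assimilation: /ɟ/ → [c] before /x/; /q/ → [ɢ] before /ɣ/. In each pair only voicing changes, matching the following consonant, while place and manner stay constant.
No alternation appears in [kiɟʁoku]: there the adjacent consonants already agree in voicing (/ɟ/ and /ʁ/ are both voiced), so this form is consistent with the same rule.
/t/ is a voiceless alveolar stop. The following trigger /ʒ/ is voiced, so /t/ must become voiced as well.
A voiced alveolar stop is [d], so the surface segment is [d].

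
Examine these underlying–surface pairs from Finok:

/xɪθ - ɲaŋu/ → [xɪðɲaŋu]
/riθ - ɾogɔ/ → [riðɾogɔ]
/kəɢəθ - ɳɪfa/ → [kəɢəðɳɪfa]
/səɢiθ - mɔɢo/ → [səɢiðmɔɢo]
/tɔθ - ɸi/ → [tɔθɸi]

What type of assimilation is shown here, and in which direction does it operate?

regressive voicing assimilation

The segment that alternates is /θ/, which surfaces as [ð] when adjacent to /ɲ/.
The change voiceless → voiced matches the voicing of the following /ɲ/, identifying this as voicing assimilation.
Place and manner are unchanged, so the assimilation is partial, not total.
The same holds elsewhere in the data: /θ/ → [ð] before /ɾ/ (voiceless → voiced, matching voiced); /θ/ → [ð] before /ɳ/ (voiceless → voiced, matching voiced); /θ/ → [ð] before /m/ (voiceless → voiced, matching voiced) — only voicing changes, and always toward the following segment.
Nothing changes in [tɔθɸi]: there the adjacent consonants already agree in voicing (/θ/ and /ɸ/ are both voiceless), so this form is consistent with the same rule.
The trigger is the following segment, so the direction is regressive (anticipatory).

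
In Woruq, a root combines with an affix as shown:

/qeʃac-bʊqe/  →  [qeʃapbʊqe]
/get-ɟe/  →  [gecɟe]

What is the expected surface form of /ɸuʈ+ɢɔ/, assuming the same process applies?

[ɸuqɢɔ]

The data show regressive place assimilation: /c/ → [p] before /b/; /t/ → [c] before /ɟ/. In each pair only place changes, matching the following consonant, while manner and voice stay constant.
/ʈ/ is a voiceless retroflex stop. The following trigger /ɢ/ is uvular, so /ʈ/ must become uvular as well.
A voiceless uvular stop is [q], so the surface segment is [q].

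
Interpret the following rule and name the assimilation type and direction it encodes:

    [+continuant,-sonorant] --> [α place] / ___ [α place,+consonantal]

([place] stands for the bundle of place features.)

The shared variable α links the value of the place features (abbreviated [place]) on the target to the same value on the neighbouring segment, so place is the feature that assimilates.
The conditioning segment sits to the right of the focus bar, meaning the trigger follows the segment that changes — regressive assimilation.

regressive place assimilation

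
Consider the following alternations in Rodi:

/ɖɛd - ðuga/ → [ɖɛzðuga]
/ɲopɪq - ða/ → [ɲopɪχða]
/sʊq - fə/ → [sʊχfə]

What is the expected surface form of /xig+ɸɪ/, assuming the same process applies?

The data show regressive manner assimilation: /d/ → [z] before /ð/; /q/ → [χ] before /ð/; /q/ → [χ] before /f/. In each pair only manner changes, matching the following consonant, while place and voice stay constant.
/g/ is a voiced velar stop. The following trigger /ɸ/ is a fricative, so /g/ must become a fricative as well.
The voiced velar fricative is [ɣ], so /g/ → [ɣ].

[xiɣɸɪ]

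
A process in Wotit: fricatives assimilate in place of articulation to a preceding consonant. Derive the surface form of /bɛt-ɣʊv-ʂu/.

[bɛtzʊvfu]

The rule targets /ɣ/ (voiced velar fricative), which sits after the trigger /t/ (alveolar).
Changing only its place to alveolar gives [z] — the voiced alveolar fricative.
The same rule applies at the second boundary: /ʂ/ → [f] next to /v/.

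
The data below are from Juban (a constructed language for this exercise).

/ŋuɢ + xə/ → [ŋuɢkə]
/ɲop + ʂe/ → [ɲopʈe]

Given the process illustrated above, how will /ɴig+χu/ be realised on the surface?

The data show progressive manner assimilation: /x/ → [k] after /ɢ/; /ʂ/ → [ʈ] after /p/. In each pair only manner changes, matching the preceding consonant, while place and voice stay constant.
/χ/ is a voiceless uvular fricative. The preceding trigger /g/ is a stop, so /χ/ must become a stop as well.
A voiceless uvular stop is [q], so the surface segment is [q].

[ɴigqu]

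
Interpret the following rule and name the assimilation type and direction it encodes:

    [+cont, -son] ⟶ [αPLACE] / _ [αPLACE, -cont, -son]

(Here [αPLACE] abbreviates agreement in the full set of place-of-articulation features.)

The shared variable α links the value of the place features (abbreviated [PLACE]) on the target to the same value on the neighbouring segment, so place is the feature that assimilates.
The conditioning segment sits to the right of the focus bar, meaning the trigger follows the segment that changes — regressive assimilation.

regressive place assimilation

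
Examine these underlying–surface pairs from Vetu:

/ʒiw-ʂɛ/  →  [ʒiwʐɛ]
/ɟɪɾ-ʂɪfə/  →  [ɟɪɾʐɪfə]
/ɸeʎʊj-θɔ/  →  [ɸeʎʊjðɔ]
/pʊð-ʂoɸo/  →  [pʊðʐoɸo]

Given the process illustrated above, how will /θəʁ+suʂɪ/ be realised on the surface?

[θəʁzuʂɪ]

The data show progressive voicing assimilation: /ʂ/ → [ʐ] after /w/; /ʂ/ → [ʐ] after /ɾ/; /θ/ → [ð] after /j/; /ʂ/ → [ʐ] after /ð/. In each pair only voicing changes, matching the preceding consonant, while place and manner stay constant.
The rule targets /s/ (voiceless alveolar fricative), which sits after the trigger /ʁ/ (voiced).
A voiced alveolar fricative is [z], so the surface segment is [z].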